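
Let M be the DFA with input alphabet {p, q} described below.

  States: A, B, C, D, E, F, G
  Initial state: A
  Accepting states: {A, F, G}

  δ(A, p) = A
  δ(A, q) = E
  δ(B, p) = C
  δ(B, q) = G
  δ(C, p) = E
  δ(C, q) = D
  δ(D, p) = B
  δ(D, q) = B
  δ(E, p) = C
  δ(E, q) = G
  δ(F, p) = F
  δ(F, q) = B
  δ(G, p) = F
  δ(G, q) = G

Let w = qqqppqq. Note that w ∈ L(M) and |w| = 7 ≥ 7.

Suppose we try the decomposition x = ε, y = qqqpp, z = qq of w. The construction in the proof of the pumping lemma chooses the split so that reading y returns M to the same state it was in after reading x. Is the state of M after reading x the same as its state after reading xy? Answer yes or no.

no

State sequence: A -q-> E -q-> G -q-> G -p-> F -p-> F

After x (step 0): A. After xy (step 5): F.
They differ (A ≠ F), so y is not a cycle from the state after x; this split is not the one the pumping-lemma construction produces, and pumping y need not keep the string in L(M).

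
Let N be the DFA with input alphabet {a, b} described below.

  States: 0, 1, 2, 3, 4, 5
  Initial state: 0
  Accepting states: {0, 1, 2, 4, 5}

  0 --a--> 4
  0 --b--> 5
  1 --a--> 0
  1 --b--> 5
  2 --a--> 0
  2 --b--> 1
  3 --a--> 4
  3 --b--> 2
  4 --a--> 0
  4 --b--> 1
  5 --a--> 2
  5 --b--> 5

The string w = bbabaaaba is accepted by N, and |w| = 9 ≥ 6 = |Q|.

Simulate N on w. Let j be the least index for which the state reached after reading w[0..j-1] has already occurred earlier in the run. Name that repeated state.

State sequence: 0 -b-> 5 -b-> 5 -a-> 2 -b-> 1 -a-> 0 -a-> 4 -a-> 0 -b-> 5 -a-> 2
First repeat at step 2: 5 was already visited.

The earliest repeat is at step j = 2: N is in 5, which it already visited at step i = 1.
Since N has 6 states, any run of length ≥ 6 visits 6+1 states, so by pigeonhole some state repeats within the first 6 steps — that repeat gives the pumpable loop.

5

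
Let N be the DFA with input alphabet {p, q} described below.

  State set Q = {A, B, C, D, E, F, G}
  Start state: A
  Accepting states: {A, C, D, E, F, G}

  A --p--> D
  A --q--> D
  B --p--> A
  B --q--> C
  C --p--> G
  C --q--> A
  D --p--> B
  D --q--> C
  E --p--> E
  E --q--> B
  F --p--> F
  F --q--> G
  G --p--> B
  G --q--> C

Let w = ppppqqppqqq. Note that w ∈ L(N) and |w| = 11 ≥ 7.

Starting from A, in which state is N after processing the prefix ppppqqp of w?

Run of N on the first 7 characters of w = p p p p q q p:
  step 0: A  (start)
  step 1: D  (read p: A→D)
  step 2: B  (read p: D→B)
  step 3: A  (read p: B→A)
  step 4: D  (read p: A→D)
  step 5: C  (read q: D→C)
  step 6: A  (read q: C→A)
  step 7: D  (read p: A→D)

After reading 7 characters, N is in state D.

D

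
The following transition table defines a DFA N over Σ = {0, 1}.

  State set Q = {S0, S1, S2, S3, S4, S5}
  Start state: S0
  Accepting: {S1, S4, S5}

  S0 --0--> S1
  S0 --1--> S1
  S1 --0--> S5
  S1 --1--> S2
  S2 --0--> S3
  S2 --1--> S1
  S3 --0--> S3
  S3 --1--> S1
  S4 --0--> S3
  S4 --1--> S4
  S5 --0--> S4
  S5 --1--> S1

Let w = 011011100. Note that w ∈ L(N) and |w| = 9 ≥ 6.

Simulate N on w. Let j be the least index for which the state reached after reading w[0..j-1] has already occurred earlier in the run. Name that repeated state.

S1

State sequence: S0 -0-> S1 -1-> S2 -1-> S1 -0-> S5 -1-> S1 -1-> S2 -1-> S1 -0-> S5 -0-> S4
First repeat at step 3: S1 was already visited.

The earliest repeat is at step j = 3: N is in S1, which it already visited at step i = 1.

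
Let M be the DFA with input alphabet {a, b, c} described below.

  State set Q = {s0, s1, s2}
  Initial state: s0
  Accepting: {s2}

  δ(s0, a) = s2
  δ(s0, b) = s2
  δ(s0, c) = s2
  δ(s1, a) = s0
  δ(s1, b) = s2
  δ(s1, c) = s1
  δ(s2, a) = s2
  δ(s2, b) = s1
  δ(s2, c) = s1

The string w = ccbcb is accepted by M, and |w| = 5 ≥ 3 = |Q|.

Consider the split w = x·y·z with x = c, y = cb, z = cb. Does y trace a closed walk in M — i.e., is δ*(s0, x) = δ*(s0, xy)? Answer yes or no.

yes

Run of M on the first 3 characters of w = c c b:
  step 0: s0  (start)
  step 1: s2  (read c: s0→s2)
  step 2: s1  (read c: s2→s1)
  step 3: s2  (read b: s1→s2)

After x (step 1): s2. After xy (step 3): s2.
They match, so y = cb drives M around a cycle from s2 back to itself; pumping y any number of times keeps M in s2 before reading z, and xyⁱz ∈ L(M) for every i ≥ 0.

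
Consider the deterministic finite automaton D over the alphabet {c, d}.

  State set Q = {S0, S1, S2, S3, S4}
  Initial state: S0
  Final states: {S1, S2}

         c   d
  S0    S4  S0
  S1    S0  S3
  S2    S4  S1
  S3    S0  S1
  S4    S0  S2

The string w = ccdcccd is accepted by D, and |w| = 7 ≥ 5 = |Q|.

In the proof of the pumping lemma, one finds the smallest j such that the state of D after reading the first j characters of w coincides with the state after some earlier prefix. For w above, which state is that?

Run of D on w = c c d c c c d:
  step 0: S0  (start)
  step 1: S4  (read c: S0→S4)
  step 2: S0  (read c: S4→S0)   ← first repeat (S0 seen earlier)
  step 3: S0  (read d: S0→S0)
  step 4: S4  (read c: S0→S4)
  step 5: S0  (read c: S4→S0)
  step 6: S4  (read c: S0→S4)
  step 7: S2  (read d: S4→S2)

The earliest repeat is at step j = 2: D is in S0, which it already visited at step i = 0.

S0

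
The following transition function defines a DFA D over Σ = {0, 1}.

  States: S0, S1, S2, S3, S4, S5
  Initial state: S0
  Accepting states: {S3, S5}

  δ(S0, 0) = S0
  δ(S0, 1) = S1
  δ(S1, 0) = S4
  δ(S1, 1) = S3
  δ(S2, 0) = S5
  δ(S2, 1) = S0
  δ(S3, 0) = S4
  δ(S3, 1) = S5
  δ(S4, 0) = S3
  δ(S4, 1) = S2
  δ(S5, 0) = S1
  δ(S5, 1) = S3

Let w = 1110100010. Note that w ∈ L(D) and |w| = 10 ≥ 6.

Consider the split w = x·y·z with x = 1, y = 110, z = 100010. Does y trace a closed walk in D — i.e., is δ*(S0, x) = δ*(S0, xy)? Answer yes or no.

State sequence: S0 -1-> S1 -1-> S3 -1-> S5 -0-> S1

After x (step 1): S1. After xy (step 4): S1.
They match, so y = 110 drives D around a cycle from S1 back to itself; pumping y any number of times keeps D in S1 before reading z, and xyⁱz ∈ L(D) for every i ≥ 0.

yes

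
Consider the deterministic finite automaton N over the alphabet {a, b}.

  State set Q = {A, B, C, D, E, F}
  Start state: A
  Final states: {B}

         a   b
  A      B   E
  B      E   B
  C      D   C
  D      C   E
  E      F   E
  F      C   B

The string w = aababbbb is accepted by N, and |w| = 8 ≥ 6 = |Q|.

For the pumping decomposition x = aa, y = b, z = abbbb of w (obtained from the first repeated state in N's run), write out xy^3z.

aabbbabbbb

xy^3z = aa·b·b·b·abbbb = aabbbabbbb.
Reading y = b takes N from E back to E, so after x·y·y·y the machine is still in E, and z then leads to the accepting state B. Hence aabbbabbbb ∈ L(N).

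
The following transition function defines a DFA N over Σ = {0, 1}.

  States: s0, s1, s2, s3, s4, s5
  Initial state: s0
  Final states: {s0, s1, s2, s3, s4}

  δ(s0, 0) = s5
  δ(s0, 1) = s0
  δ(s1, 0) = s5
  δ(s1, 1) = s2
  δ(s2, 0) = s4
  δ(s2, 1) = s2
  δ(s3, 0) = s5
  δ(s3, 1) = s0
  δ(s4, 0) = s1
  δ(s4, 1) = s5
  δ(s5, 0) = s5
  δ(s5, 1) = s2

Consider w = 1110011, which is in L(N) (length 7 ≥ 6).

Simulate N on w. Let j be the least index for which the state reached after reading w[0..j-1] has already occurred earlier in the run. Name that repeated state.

State sequence: s0 -1-> s0 -1-> s0 -1-> s0 -0-> s5 -0-> s5 -1-> s2 -1-> s2
First repeat at step 1: s0 was already visited.

The earliest repeat is at step j = 1: N is in s0, which it already visited at step i = 0.
Pumping length from the standard proof: p = 6 (the number of states). The repeated state found above gives |xy| = j ≤ 6 and |y| = j − i ≥ 1.

s0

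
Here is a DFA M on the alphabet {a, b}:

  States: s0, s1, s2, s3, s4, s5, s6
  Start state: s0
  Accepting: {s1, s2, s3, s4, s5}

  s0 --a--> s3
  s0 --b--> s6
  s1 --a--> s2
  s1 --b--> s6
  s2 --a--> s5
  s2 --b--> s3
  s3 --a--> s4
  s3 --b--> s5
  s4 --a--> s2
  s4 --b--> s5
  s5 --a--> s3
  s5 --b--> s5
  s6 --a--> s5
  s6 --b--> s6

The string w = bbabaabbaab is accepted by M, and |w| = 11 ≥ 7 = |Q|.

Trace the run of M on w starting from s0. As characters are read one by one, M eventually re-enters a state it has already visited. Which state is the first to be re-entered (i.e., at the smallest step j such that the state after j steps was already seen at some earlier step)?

State sequence: s0 -b-> s6 -b-> s6 -a-> s5 -b-> s5 -a-> s3 -a-> s4 -b-> s5 -b-> s5 -a-> s3 -a-> s4 -b-> s5
First repeat at step 2: s6 was already visited.

The earliest repeat is at step j = 2: M is in s6, which it already visited at step i = 1.
Since M has 7 states, any run of length ≥ 7 visits 7+1 states, so by pigeonhole some state repeats within the first 7 steps — that repeat gives the pumpable loop.

s6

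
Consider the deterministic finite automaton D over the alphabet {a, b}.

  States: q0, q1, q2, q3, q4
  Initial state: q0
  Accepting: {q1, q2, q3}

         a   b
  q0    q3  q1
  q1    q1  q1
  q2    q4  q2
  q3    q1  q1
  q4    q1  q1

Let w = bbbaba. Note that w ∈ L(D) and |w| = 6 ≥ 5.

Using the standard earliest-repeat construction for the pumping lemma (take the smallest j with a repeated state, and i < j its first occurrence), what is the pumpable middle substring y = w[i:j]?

State sequence: q0 -b-> q1 -b-> q1 -b-> q1 -a-> q1 -b-> q1 -a-> q1
First repeat at step 2: q1 was already visited.

So i = 1, j = 2, giving x = w[0:1] = b, y = w[1:2] = b, z = w[2:6] = baba.
Check: |xy| = 2 ≤ 5 and |y| = 1 ≥ 1. Reading y takes D from q1 back to q1, so every xyⁱz is accepted.

b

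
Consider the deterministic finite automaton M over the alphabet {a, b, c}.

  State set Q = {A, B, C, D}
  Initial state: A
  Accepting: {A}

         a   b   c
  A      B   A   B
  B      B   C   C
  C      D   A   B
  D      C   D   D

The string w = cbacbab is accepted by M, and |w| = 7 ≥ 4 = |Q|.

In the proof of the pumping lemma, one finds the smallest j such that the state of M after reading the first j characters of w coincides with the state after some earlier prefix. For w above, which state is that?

State sequence: A -c-> B -b-> C -a-> D -c-> D -b-> D -a-> C -b-> A
First repeat at step 4: D was already visited.

The earliest repeat is at step j = 4: M is in D, which it already visited at step i = 3.

D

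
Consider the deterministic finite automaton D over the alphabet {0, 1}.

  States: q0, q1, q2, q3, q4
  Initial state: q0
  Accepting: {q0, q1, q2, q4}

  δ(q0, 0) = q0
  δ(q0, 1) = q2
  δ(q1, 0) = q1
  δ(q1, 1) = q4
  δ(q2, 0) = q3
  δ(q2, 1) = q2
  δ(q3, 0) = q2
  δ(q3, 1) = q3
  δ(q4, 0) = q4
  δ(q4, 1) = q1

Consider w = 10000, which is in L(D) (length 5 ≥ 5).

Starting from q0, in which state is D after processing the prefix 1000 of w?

q3

State sequence: q0 -1-> q2 -0-> q3 -0-> q2 -0-> q3

After reading 4 characters, D is in state q3.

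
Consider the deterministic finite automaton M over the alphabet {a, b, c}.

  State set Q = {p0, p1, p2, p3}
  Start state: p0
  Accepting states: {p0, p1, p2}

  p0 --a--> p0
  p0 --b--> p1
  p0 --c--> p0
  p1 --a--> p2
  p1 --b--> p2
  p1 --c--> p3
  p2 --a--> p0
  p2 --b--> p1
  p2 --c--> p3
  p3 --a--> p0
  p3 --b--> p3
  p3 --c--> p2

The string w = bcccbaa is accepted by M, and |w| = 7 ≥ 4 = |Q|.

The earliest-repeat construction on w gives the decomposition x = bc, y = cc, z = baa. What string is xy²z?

bcccccbaa

xy^2z = bc·cc·cc·baa = bcccccbaa.
Reading y = cc takes M from p3 back to p3, so after x·y·y the machine is still in p3, and z then leads to the accepting state p0. Hence bcccccbaa ∈ L(M).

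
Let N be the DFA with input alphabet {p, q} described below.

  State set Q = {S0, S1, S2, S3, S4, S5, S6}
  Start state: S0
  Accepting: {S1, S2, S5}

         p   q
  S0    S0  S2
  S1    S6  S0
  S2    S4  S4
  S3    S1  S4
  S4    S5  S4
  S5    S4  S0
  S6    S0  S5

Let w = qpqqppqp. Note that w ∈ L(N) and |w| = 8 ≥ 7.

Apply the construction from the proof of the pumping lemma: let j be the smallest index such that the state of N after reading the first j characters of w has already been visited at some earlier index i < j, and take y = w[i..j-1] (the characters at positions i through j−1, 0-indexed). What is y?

q

Run of N on w = q p q q p p q p:
  step 0: S0  (start)
  step 1: S2  (read q: S0→S2)
  step 2: S4  (read p: S2→S4)
  step 3: S4  (read q: S4→S4)   ← first repeat (S4 seen earlier)
  step 4: S4  (read q: S4→S4)
  step 5: S5  (read p: S4→S5)
  step 6: S4  (read p: S5→S4)
  step 7: S4  (read q: S4→S4)
  step 8: S5  (read p: S4→S5)

So i = 2, j = 3, giving x = w[0:2] = qp, y = w[2:3] = q, z = w[3:8] = qppqp.
Check: |xy| = 3 ≤ 7 and |y| = 1 ≥ 1. Reading y takes N from S4 back to S4, so every xyⁱz is accepted.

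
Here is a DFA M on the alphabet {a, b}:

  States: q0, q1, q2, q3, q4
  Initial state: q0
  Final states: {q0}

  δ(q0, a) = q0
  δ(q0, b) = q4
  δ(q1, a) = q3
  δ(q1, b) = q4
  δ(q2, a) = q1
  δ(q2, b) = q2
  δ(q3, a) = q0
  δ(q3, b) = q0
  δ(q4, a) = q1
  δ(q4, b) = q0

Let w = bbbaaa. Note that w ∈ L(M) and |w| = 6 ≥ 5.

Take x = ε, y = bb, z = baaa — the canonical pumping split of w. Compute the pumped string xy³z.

bbbbbbbaaa

xy^3z = ε·bb·bb·bb·baaa = bbbbbbbaaa.
Reading y = bb takes M from q0 back to q0, so after x·y·y·y the machine is still in q0, and z then leads to the accepting state q0. Hence bbbbbbbaaa ∈ L(M).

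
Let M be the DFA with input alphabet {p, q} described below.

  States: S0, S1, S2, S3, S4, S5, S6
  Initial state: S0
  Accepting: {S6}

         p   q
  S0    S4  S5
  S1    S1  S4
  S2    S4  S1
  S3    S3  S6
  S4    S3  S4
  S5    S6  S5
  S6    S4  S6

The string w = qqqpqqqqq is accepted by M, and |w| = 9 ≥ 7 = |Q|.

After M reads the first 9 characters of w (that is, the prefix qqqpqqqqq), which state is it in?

S6

State sequence: S0 -q-> S5 -q-> S5 -q-> S5 -p-> S6 -q-> S6 -q-> S6 -q-> S6 -q-> S6 -q-> S6

After reading 9 characters, M is in state S6.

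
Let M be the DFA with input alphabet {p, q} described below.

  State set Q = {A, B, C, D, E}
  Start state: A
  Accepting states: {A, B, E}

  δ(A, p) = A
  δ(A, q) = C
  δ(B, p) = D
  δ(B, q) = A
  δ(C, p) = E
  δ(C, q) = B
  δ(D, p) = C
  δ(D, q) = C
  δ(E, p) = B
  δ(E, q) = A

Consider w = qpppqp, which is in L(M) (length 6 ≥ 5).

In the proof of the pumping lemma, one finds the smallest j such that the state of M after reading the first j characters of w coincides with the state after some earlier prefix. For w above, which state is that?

C

State sequence: A -q-> C -p-> E -p-> B -p-> D -q-> C -p-> E
First repeat at step 5: C was already visited.

The earliest repeat is at step j = 5: M is in C, which it already visited at step i = 1.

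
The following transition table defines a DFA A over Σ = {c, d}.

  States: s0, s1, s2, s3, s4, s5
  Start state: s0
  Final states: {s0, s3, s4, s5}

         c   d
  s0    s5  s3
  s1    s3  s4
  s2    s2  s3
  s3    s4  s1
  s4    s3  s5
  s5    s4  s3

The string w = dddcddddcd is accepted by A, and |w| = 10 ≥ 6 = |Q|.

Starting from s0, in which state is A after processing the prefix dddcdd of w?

s4

State sequence: s0 -d-> s3 -d-> s1 -d-> s4 -c-> s3 -d-> s1 -d-> s4

After reading 6 characters, A is in state s4.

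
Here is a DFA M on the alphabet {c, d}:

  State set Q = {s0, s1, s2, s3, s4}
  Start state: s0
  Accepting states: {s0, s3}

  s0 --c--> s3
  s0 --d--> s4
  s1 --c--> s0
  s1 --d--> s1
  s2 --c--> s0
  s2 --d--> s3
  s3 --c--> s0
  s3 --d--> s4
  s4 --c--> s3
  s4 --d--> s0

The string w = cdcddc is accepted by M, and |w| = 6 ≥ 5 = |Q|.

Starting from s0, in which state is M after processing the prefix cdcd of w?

Run of M on the first 4 characters of w = c d c d:
  step 0: s0  (start)
  step 1: s3  (read c: s0→s3)
  step 2: s4  (read d: s3→s4)
  step 3: s3  (read c: s4→s3)
  step 4: s4  (read d: s3→s4)

After reading 4 characters, M is in state s4.

s4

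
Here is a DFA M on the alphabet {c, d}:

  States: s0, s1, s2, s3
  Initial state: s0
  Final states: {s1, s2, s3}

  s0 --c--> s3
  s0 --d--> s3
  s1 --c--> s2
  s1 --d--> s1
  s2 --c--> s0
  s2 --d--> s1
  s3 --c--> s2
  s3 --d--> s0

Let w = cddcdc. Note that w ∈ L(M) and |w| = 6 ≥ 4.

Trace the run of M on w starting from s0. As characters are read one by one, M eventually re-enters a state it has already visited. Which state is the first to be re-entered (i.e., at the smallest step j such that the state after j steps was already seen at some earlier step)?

State sequence: s0 -c-> s3 -d-> s0 -d-> s3 -c-> s2 -d-> s1 -c-> s2
First repeat at step 2: s0 was already visited.

The earliest repeat is at step j = 2: M is in s0, which it already visited at step i = 0.
Since M has 4 states, any run of length ≥ 4 visits 4+1 states, so by pigeonhole some state repeats within the first 4 steps — that repeat gives the pumpable loop.

s0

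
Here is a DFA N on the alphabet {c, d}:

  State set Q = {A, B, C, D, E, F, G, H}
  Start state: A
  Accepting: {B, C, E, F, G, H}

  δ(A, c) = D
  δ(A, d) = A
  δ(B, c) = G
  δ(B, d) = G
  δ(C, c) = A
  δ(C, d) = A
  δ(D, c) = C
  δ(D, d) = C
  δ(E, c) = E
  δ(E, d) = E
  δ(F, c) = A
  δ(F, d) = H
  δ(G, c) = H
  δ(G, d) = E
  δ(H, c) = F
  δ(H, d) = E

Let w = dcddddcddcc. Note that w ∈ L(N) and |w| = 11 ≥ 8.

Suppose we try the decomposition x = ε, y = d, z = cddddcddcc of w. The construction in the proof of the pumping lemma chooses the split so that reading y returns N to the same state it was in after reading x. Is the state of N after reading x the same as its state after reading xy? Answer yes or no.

State sequence: A -d-> A

After x (step 0): A. After xy (step 1): A.
They match, so y = d drives N around a cycle from A back to itself; pumping y any number of times keeps N in A before reading z, and xyⁱz ∈ L(N) for every i ≥ 0.

yes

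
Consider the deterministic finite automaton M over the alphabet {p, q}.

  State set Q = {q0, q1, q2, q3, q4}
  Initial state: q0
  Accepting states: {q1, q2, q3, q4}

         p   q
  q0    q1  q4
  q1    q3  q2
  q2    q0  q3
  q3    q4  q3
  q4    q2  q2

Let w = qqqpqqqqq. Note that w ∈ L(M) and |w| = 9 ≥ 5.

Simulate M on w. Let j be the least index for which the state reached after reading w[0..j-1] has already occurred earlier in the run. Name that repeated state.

State sequence: q0 -q-> q4 -q-> q2 -q-> q3 -p-> q4 -q-> q2 -q-> q3 -q-> q3 -q-> q3 -q-> q3
First repeat at step 4: q4 was already visited.

The earliest repeat is at step j = 4: M is in q4, which it already visited at step i = 1.
Pumping length from the standard proof: p = 5 (the number of states). The repeated state found above gives |xy| = j ≤ 5 and |y| = j − i ≥ 1.

q4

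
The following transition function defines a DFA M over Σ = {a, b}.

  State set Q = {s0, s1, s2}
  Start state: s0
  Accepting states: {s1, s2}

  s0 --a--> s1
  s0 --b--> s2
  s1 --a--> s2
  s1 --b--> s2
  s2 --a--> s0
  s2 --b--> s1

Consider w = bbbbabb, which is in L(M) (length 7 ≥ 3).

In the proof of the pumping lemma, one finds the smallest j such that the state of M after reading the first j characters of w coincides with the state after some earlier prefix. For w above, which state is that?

s2

State sequence: s0 -b-> s2 -b-> s1 -b-> s2 -b-> s1 -a-> s2 -b-> s1 -b-> s2
First repeat at step 3: s2 was already visited.

The earliest repeat is at step j = 3: M is in s2, which it already visited at step i = 1.
With |Q| = 3, pigeonhole forces a state repeat no later than step 3; the substring read between the first and second visits to that state can be pumped.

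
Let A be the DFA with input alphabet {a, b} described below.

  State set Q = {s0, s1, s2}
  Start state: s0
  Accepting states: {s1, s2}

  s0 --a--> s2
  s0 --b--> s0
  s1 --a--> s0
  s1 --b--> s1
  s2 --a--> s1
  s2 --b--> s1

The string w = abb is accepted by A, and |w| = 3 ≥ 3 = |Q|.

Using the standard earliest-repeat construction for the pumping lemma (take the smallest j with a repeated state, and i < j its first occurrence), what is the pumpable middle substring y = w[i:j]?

Run of A on w = a b b:
  step 0: s0  (start)
  step 1: s2  (read a: s0→s2)
  step 2: s1  (read b: s2→s1)
  step 3: s1  (read b: s1→s1)   ← first repeat (s1 seen earlier)

So i = 2, j = 3, giving x = w[0:2] = ab, y = w[2:3] = b, z = w[3:3] = ε.
Check: |xy| = 3 ≤ 3 and |y| = 1 ≥ 1. Reading y takes A from s1 back to s1, so every xyⁱz is accepted.
Pumping length from the standard proof: p = 3 (the number of states). The repeated state found above gives |xy| = j ≤ 3 and |y| = j − i ≥ 1.

b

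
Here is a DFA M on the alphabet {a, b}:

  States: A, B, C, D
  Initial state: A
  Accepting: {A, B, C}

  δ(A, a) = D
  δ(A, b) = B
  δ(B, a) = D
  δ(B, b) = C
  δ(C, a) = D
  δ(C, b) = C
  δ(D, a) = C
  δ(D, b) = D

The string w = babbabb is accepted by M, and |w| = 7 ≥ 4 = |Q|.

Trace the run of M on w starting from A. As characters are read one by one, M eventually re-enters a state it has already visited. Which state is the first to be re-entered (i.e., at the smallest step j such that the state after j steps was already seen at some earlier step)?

State sequence: A -b-> B -a-> D -b-> D -b-> D -a-> C -b-> C -b-> C
First repeat at step 3: D was already visited.

The earliest repeat is at step j = 3: M is in D, which it already visited at step i = 2.

D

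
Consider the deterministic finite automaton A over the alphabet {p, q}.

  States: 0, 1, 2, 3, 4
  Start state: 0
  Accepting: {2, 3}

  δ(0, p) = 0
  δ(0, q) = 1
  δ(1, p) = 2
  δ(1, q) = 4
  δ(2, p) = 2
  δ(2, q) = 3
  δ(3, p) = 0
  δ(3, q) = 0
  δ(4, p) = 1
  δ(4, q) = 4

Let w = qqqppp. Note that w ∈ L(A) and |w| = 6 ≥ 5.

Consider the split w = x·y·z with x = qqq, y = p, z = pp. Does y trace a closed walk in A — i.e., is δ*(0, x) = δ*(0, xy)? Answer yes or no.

State sequence: 0 -q-> 1 -q-> 4 -q-> 4 -p-> 1

After x (step 3): 4. After xy (step 4): 1.
They differ (4 ≠ 1), so y is not a cycle from the state after x; this split is not the one the pumping-lemma construction produces, and pumping y need not keep the string in L(A).

no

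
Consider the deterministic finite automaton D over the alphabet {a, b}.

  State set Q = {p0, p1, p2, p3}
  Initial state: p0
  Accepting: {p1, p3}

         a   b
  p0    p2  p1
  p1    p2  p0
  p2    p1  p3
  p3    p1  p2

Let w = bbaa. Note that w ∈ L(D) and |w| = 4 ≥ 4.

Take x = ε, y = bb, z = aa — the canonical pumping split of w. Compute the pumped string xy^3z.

xy^3z = ε·bb·bb·bb·aa = bbbbbbaa.
Reading y = bb takes D from p0 back to p0, so after x·y·y·y the machine is still in p0, and z then leads to the accepting state p1. Hence bbbbbbaa ∈ L(D).

bbbbbbaa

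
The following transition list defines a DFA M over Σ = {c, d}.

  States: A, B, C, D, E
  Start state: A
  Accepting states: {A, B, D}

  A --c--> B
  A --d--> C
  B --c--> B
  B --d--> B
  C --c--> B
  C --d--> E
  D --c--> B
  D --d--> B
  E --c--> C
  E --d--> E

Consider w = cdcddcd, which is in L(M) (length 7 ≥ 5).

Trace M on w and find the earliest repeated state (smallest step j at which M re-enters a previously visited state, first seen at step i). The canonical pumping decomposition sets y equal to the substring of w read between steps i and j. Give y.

d

Run of M on w = c d c d d c d:
  step 0: A  (start)
  step 1: B  (read c: A→B)
  step 2: B  (read d: B→B)   ← first repeat (B seen earlier)
  step 3: B  (read c: B→B)
  step 4: B  (read d: B→B)
  step 5: B  (read d: B→B)
  step 6: B  (read c: B→B)
  step 7: B  (read d: B→B)

So i = 1, j = 2, giving x = w[0:1] = c, y = w[1:2] = d, z = w[2:7] = cddcd.
Check: |xy| = 2 ≤ 5 and |y| = 1 ≥ 1. Reading y takes M from B back to B, so every xyⁱz is accepted.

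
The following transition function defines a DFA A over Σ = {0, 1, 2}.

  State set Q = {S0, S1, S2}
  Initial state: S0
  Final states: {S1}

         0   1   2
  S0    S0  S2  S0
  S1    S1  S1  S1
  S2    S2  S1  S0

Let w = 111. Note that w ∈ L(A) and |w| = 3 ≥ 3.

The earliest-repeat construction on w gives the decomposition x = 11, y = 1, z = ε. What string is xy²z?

1111

xy^2z = 11·1·1·ε = 1111.
Reading y = 1 takes A from S1 back to S1, so after x·y·y the machine is still in S1, and z then leads to the accepting state S1. Hence 1111 ∈ L(A).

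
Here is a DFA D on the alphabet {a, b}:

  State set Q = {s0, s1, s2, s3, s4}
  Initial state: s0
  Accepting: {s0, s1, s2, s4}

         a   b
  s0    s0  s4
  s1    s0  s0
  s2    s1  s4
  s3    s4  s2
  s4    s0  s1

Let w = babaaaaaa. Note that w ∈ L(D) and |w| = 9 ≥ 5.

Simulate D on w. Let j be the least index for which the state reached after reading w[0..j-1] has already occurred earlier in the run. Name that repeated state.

s0

Run of D on w = b a b a a a a a a:
  step 0: s0  (start)
  step 1: s4  (read b: s0→s4)
  step 2: s0  (read a: s4→s0)   ← first repeat (s0 seen earlier)
  step 3: s4  (read b: s0→s4)
  step 4: s0  (read a: s4→s0)
  step 5: s0  (read a: s0→s0)
  step 6: s0  (read a: s0→s0)
  step 7: s0  (read a: s0→s0)
  step 8: s0  (read a: s0→s0)
  step 9: s0  (read a: s0→s0)

The earliest repeat is at step j = 2: D is in s0, which it already visited at step i = 0.
With |Q| = 5, pigeonhole forces a state repeat no later than step 5; the substring read between the first and second visits to that state can be pumped.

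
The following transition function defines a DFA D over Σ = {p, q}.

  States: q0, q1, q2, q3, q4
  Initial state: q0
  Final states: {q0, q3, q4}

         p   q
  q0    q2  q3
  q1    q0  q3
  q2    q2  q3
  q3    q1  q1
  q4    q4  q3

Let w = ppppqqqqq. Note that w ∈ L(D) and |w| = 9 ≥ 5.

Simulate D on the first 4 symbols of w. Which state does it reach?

Run of D on the first 4 characters of w = p p p p:
  step 0: q0  (start)
  step 1: q2  (read p: q0→q2)
  step 2: q2  (read p: q2→q2)
  step 3: q2  (read p: q2→q2)
  step 4: q2  (read p: q2→q2)

After reading 4 characters, D is in state q2.
(This kind of state-tracing is the core of the pumping-lemma construction: with 5 states, pigeonhole forces a repeat within the first 5 steps.)

q2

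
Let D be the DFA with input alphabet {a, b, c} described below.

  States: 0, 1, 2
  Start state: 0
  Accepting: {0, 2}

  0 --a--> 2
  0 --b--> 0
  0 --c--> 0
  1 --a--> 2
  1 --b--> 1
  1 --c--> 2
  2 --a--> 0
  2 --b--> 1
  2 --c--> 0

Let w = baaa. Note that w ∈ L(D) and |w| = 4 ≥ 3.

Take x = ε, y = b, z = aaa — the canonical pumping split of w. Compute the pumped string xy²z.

xy^2z = ε·b·b·aaa = bbaaa.
Reading y = b takes D from 0 back to 0, so after x·y·y the machine is still in 0, and z then leads to the accepting state 2. Hence bbaaa ∈ L(D).

bbaaa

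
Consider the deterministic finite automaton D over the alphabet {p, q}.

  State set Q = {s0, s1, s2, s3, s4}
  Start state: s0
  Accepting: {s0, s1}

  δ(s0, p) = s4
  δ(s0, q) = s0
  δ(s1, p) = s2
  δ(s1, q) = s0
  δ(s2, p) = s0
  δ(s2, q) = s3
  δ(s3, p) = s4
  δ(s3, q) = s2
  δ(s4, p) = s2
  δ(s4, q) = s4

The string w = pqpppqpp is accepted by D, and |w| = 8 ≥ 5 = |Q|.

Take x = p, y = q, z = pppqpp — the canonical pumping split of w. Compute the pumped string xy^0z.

xy⁰z = xz = p·pppqpp = ppppqpp.
Reading y = q takes D from s4 back to s4, so after x the machine is still in s4, and z then leads to the accepting state s0. Hence ppppqpp ∈ L(D).

ppppqpp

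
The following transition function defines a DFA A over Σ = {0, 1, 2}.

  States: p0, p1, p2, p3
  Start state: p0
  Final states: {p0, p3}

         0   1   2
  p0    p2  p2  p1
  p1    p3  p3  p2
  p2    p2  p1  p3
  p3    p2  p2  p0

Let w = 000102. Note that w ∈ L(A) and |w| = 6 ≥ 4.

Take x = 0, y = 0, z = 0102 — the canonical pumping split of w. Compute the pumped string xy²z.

0000102

xy^2z = 0·0·0·0102 = 0000102.
Reading y = 0 takes A from p2 back to p2, so after x·y·y the machine is still in p2, and z then leads to the accepting state p0. Hence 0000102 ∈ L(A).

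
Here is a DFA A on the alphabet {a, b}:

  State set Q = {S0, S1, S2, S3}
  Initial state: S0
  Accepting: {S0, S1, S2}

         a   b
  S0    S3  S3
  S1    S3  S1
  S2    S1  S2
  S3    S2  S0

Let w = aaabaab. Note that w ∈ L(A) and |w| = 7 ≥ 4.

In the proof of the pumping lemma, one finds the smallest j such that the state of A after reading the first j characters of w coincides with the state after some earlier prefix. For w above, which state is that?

Run of A on w = a a a b a a b:
  step 0: S0  (start)
  step 1: S3  (read a: S0→S3)
  step 2: S2  (read a: S3→S2)
  step 3: S1  (read a: S2→S1)
  step 4: S1  (read b: S1→S1)   ← first repeat (S1 seen earlier)
  step 5: S3  (read a: S1→S3)
  step 6: S2  (read a: S3→S2)
  step 7: S2  (read b: S2→S2)

The earliest repeat is at step j = 4: A is in S1, which it already visited at step i = 3.

S1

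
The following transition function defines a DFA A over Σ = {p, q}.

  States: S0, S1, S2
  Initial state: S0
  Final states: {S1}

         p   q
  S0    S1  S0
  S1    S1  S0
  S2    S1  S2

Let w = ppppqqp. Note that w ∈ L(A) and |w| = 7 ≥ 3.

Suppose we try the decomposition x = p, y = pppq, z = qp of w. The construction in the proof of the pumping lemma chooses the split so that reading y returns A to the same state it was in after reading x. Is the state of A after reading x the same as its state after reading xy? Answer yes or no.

no

State sequence: S0 -p-> S1 -p-> S1 -p-> S1 -p-> S1 -q-> S0

After x (step 1): S1. After xy (step 5): S0.
They differ (S1 ≠ S0), so y is not a cycle from the state after x; this split is not the one the pumping-lemma construction produces, and pumping y need not keep the string in L(A).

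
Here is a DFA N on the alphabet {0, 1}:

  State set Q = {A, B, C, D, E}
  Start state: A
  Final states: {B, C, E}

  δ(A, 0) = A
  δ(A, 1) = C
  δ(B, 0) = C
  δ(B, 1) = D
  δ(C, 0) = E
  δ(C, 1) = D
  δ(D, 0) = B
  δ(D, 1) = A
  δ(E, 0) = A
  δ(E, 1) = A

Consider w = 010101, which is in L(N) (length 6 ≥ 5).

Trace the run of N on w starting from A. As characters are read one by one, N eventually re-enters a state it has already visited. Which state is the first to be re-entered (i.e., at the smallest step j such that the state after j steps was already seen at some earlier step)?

Run of N on w = 0 1 0 1 0 1:
  step 0: A  (start)
  step 1: A  (read 0: A→A)   ← first repeat (A seen earlier)
  step 2: C  (read 1: A→C)
  step 3: E  (read 0: C→E)
  step 4: A  (read 1: E→A)
  step 5: A  (read 0: A→A)
  step 6: C  (read 1: A→C)

The earliest repeat is at step j = 1: N is in A, which it already visited at step i = 0.
Pumping length from the standard proof: p = 5 (the number of states). The repeated state found above gives |xy| = j ≤ 5 and |y| = j − i ≥ 1.

A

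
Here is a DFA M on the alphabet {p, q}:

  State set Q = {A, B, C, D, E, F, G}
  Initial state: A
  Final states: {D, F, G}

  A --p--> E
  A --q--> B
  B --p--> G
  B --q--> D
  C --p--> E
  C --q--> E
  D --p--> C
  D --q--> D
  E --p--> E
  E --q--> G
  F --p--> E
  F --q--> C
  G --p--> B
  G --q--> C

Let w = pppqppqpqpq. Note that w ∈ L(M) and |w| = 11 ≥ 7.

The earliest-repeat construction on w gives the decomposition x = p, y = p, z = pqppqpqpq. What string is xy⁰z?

ppqppqpqpq

xy⁰z = xz = p·pqppqpqpq = ppqppqpqpq.
Reading y = p takes M from E back to E, so after x the machine is still in E, and z then leads to the accepting state D. Hence ppqppqpqpq ∈ L(M).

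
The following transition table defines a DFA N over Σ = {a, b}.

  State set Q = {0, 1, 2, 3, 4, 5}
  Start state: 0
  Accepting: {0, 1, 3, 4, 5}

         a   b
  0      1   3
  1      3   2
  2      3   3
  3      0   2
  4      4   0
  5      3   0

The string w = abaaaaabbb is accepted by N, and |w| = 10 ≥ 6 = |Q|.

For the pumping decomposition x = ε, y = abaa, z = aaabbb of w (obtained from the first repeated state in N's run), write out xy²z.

abaaabaaaaabbb

xy^2z = ε·abaa·abaa·aaabbb = abaaabaaaaabbb.
Reading y = abaa takes N from 0 back to 0, so after x·y·y the machine is still in 0, and z then leads to the accepting state 3. Hence abaaabaaaaabbb ∈ L(N).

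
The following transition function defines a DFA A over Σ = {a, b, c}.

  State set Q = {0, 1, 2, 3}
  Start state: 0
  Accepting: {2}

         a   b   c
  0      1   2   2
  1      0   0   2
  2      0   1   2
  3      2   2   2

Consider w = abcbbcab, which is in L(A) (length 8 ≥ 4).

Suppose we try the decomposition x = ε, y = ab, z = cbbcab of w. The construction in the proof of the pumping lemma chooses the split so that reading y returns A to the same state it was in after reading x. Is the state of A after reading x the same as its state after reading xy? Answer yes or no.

yes

Run of A on the first 2 characters of w = a b:
  step 0: 0  (start)
  step 1: 1  (read a: 0→1)
  step 2: 0  (read b: 1→0)

After x (step 0): 0. After xy (step 2): 0.
They match, so y = ab drives A around a cycle from 0 back to itself; pumping y any number of times keeps A in 0 before reading z, and xyⁱz ∈ L(A) for every i ≥ 0.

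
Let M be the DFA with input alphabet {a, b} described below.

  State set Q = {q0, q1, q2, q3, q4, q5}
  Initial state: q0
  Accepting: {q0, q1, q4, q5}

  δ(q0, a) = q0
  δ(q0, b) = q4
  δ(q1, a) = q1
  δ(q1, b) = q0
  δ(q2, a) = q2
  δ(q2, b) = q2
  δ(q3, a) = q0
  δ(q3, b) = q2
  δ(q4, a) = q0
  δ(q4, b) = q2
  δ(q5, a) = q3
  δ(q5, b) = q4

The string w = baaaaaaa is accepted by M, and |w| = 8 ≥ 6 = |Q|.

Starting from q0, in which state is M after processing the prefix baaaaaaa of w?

State sequence: q0 -b-> q4 -a-> q0 -a-> q0 -a-> q0 -a-> q0 -a-> q0 -a-> q0 -a-> q0

After reading 8 characters, M is in state q0.
(This kind of state-tracing is the core of the pumping-lemma construction: with 6 states, pigeonhole forces a repeat within the first 6 steps.)

q0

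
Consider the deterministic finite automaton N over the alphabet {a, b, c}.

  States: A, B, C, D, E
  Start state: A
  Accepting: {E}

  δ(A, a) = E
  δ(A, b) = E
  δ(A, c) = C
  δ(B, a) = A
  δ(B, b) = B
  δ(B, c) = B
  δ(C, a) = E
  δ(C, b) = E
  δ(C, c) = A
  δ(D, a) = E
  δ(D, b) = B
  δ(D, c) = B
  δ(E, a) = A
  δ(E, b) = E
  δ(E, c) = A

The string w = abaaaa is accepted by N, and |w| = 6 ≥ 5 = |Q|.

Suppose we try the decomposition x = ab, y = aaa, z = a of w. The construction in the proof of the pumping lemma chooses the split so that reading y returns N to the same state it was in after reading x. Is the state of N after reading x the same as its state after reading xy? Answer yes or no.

no

State sequence: A -a-> E -b-> E -a-> A -a-> E -a-> A

After x (step 2): E. After xy (step 5): A.
They differ (E ≠ A), so y is not a cycle from the state after x; this split is not the one the pumping-lemma construction produces, and pumping y need not keep the string in L(N).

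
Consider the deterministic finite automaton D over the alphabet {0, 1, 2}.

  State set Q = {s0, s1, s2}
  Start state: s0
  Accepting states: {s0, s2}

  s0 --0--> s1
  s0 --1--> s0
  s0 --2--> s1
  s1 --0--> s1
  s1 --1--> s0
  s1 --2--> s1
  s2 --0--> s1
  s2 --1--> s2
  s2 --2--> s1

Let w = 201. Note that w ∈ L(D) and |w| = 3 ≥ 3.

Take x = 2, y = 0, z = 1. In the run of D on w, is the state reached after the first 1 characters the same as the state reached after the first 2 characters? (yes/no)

State sequence: s0 -2-> s1 -0-> s1

After x (step 1): s1. After xy (step 2): s1.
They match, so y = 0 drives D around a cycle from s1 back to itself; pumping y any number of times keeps D in s1 before reading z, and xyⁱz ∈ L(D) for every i ≥ 0.

yes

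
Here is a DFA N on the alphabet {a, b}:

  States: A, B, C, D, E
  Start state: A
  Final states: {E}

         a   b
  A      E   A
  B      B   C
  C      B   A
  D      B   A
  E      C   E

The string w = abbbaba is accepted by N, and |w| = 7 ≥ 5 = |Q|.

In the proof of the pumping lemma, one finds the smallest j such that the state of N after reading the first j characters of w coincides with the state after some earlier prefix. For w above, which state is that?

State sequence: A -a-> E -b-> E -b-> E -b-> E -a-> C -b-> A -a-> E
First repeat at step 2: E was already visited.

The earliest repeat is at step j = 2: N is in E, which it already visited at step i = 1.

E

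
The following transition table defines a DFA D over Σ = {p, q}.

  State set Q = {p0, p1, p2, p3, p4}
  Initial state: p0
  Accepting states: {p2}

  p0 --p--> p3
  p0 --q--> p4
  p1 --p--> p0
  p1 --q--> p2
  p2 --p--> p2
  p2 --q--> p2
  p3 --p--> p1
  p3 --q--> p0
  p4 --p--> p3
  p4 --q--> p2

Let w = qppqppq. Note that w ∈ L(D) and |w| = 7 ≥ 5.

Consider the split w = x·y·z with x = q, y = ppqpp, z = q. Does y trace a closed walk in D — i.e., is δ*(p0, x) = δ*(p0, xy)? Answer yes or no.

no

State sequence: p0 -q-> p4 -p-> p3 -p-> p1 -q-> p2 -p-> p2 -p-> p2

After x (step 1): p4. After xy (step 6): p2.
They differ (p4 ≠ p2), so y is not a cycle from the state after x; this split is not the one the pumping-lemma construction produces, and pumping y need not keep the string in L(D).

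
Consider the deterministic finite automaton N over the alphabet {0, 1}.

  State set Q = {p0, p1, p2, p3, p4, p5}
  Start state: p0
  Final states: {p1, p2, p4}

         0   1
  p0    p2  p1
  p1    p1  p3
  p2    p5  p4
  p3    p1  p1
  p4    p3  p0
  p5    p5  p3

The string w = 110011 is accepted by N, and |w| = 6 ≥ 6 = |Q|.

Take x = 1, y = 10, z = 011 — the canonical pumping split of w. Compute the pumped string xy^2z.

xy^2z = 1·10·10·011 = 11010011.
Reading y = 10 takes N from p1 back to p1, so after x·y·y the machine is still in p1, and z then leads to the accepting state p1. Hence 11010011 ∈ L(N).

11010011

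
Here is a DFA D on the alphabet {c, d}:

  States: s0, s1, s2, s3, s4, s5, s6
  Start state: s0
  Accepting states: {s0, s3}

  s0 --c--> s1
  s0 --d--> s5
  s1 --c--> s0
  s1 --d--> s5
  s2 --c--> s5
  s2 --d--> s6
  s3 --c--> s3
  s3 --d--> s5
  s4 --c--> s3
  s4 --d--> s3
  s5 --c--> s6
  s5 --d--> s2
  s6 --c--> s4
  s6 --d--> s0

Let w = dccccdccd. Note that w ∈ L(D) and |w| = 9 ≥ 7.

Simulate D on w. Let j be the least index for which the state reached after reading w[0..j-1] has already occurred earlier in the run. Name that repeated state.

Run of D on w = d c c c c d c c d:
  step 0: s0  (start)
  step 1: s5  (read d: s0→s5)
  step 2: s6  (read c: s5→s6)
  step 3: s4  (read c: s6→s4)
  step 4: s3  (read c: s4→s3)
  step 5: s3  (read c: s3→s3)   ← first repeat (s3 seen earlier)
  step 6: s5  (read d: s3→s5)
  step 7: s6  (read c: s5→s6)
  step 8: s4  (read c: s6→s4)
  step 9: s3  (read d: s4→s3)

The earliest repeat is at step j = 5: D is in s3, which it already visited at step i = 4.
Pumping length from the standard proof: p = 7 (the number of states). The repeated state found above gives |xy| = j ≤ 7 and |y| = j − i ≥ 1.

s3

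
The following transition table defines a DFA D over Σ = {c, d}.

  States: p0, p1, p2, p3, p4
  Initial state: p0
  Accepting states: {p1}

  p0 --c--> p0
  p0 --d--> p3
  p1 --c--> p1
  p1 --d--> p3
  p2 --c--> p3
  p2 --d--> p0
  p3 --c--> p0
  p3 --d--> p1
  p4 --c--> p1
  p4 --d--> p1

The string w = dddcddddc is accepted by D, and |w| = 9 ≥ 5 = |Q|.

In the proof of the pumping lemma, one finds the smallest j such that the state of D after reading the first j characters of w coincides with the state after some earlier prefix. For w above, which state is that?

State sequence: p0 -d-> p3 -d-> p1 -d-> p3 -c-> p0 -d-> p3 -d-> p1 -d-> p3 -d-> p1 -c-> p1
First repeat at step 3: p3 was already visited.

The earliest repeat is at step j = 3: D is in p3, which it already visited at step i = 1.
Since D has 5 states, any run of length ≥ 5 visits 5+1 states, so by pigeonhole some state repeats within the first 5 steps — that repeat gives the pumpable loop.

p3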